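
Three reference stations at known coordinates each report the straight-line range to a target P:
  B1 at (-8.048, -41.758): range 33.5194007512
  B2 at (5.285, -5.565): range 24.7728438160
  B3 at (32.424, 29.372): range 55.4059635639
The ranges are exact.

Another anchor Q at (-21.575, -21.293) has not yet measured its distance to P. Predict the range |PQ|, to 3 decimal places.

eq1: (x + 8.048)² + (y + 41.758)² = 33.5194007512²
eq2: (x − 5.285)² + (y + 5.565)² = 24.7728438160²
eq3: (x − 32.424)² + (y − 29.372)² = 55.4059635639²
eq3−eq2, eq3−eq1 (x²,y² cancel):
  -54.278·x − 69.874·y = 600.997298
  -80.944·x − 142.260·y = 1840.741280
det = -54.278·-142.260 − -69.874·-80.944 = 2065.707224
x = (600.997298·-142.260 − -69.874·1840.741280) / 2065.707224 = 20.875214
y = (-54.278·1840.741280 − 600.997298·-80.944) / 2065.707224 = -24.816987
|P − Q| = √((20.875214 − -21.575)² + (-24.816987 − -21.293)²) = 42.596234

42.596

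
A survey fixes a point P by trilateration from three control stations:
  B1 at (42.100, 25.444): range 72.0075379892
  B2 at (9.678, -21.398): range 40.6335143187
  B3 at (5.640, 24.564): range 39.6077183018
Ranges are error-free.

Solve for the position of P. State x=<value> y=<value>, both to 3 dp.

x=-25.110 y=-0.400

eq1: (x − 42.100)² + (y − 25.444)² = 72.0075379892²
eq2: (x − 9.678)² + (y + 21.398)² = 40.6335143187²
eq3: (x − 5.640)² + (y − 24.564)² = 39.6077183018²
eq1−eq2, eq1−eq3 (x²,y² cancel):
  -64.844·x − 93.684·y = 1665.733993
  -72.920·x − 1.760·y = 1831.706738
det = -64.844·-1.760 − -93.684·-72.920 = -6717.311840
x = (1665.733993·-1.760 − -93.684·1831.706738) / -6717.311840 = -25.109735
y = (-64.844·1831.706738 − 1665.733993·-72.920) / -6717.311840 = -0.400477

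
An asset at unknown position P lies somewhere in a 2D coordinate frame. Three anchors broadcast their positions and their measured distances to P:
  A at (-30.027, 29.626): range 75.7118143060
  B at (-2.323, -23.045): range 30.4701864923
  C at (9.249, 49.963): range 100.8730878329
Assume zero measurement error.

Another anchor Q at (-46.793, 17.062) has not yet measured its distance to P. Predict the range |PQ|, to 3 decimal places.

67.264

eq1: (x + 30.027)² + (y − 29.626)² = 75.7118143060²
eq2: (x + 2.323)² + (y + 23.045)² = 30.4701864923²
eq3: (x − 9.249)² + (y − 49.963)² = 100.8730878329²
eq3−eq2, eq3−eq1 (x²,y² cancel):
  -23.144·x − 146.016·y = 7201.570568
  -78.552·x − 40.674·y = 3640.576258
det = -23.144·-40.674 − -146.016·-78.552 = -10528.489776
x = (7201.570568·-40.674 − -146.016·3640.576258) / -10528.489776 = -22.668560
y = (-23.144·3640.576258 − 7201.570568·-78.552) / -10528.489776 = -45.727382
|P − Q| = √((-22.668560 − -46.793)² + (-45.727382 − 17.062)²) = 67.264367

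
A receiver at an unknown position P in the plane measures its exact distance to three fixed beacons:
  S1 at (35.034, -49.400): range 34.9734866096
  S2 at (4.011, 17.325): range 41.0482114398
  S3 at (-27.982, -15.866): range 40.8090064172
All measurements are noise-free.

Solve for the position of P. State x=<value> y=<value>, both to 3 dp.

x=12.217 y=-22.895

eq1: (x − 35.034)² + (y + 49.400)² = 34.9734866096²
eq2: (x − 4.011)² + (y − 17.325)² = 41.0482114398²
eq3: (x + 27.982)² + (y + 15.866)² = 40.8090064172²
eq3−eq1, eq3−eq2 (x²,y² cancel):
  126.032·x − 67.068·y = 3075.249115
  63.986·x + 66.382·y = -738.059192
det = 126.032·66.382 − -67.068·63.986 = 12657.669272
x = (3075.249115·66.382 − -67.068·-738.059192) / 12657.669272 = 12.217181
y = (126.032·-738.059192 − 3075.249115·63.986) / 12657.669272 = -22.894576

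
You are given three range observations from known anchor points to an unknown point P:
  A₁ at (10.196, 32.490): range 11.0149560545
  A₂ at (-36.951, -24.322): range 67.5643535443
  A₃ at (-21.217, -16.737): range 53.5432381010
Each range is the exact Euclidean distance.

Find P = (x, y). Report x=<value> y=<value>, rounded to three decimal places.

x=-0.815 y=32.767

eq1: (x − 10.196)² + (y − 32.490)² = 11.0149560545²
eq2: (x + 36.951)² + (y + 24.322)² = 67.5643535443²
eq3: (x + 21.217)² + (y + 16.737)² = 53.5432381010²
eq2−eq3, eq2−eq1 (x²,y² cancel):
  31.468·x + 15.170·y = 471.415697
  94.294·x + 113.624·y = 3646.235044
det = 31.468·113.624 − 15.170·94.294 = 2145.080052
x = (471.415697·113.624 − 15.170·3646.235044) / 2145.080052 = -0.815470
y = (31.468·3646.235044 − 471.415697·94.294) / 2145.080052 = 32.767100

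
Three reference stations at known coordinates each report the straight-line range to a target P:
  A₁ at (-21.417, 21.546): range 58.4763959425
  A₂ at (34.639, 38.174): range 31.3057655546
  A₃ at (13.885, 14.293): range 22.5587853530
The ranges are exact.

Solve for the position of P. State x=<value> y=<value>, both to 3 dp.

x=35.189 y=6.873

eq1: (x + 21.417)² + (y − 21.546)² = 58.4763959425²
eq2: (x − 34.639)² + (y − 38.174)² = 31.3057655546²
eq3: (x − 13.885)² + (y − 14.293)² = 22.5587853530²
eq1−eq2, eq1−eq3 (x²,y² cancel):
  112.112·x + 33.256·y = 4173.634517
  70.604·x − 14.506·y = 2384.755155
det = 112.112·-14.506 − 33.256·70.604 = -3974.303296
x = (4173.634517·-14.506 − 33.256·2384.755155) / -3974.303296 = 35.188598
y = (112.112·2384.755155 − 4173.634517·70.604) / -3974.303296 = 6.873059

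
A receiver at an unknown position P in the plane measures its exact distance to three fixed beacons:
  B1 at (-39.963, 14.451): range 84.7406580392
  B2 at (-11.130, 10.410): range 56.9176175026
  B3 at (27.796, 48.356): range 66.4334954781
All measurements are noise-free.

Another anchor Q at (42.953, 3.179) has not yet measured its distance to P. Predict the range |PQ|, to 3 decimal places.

20.813

eq1: (x + 39.963)² + (y − 14.451)² = 84.7406580392²
eq2: (x + 11.130)² + (y − 10.410)² = 56.9176175026²
eq3: (x − 27.796)² + (y − 48.356)² = 66.4334954781²
eq1−eq3, eq1−eq2 (x²,y² cancel):
  135.518·x + 67.810·y = 4072.617385
  57.666·x − 8.082·y = 2367.736173
det = 135.518·-8.082 − 67.810·57.666 = -5005.587936
x = (4072.617385·-8.082 − 67.810·2367.736173) / -5005.587936 = 38.651021
y = (135.518·2367.736173 − 4072.617385·57.666) / -5005.587936 = -17.184658
|P − Q| = √((38.651021 − 42.953)² + (-17.184658 − 3.179)²) = 20.813111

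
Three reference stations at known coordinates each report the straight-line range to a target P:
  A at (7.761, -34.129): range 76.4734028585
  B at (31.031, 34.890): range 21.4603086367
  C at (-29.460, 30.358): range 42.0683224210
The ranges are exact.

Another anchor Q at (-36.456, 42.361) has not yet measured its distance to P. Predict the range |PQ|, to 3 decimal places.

47.340

eq1: (x − 7.761)² + (y + 34.129)² = 76.4734028585²
eq2: (x − 31.031)² + (y − 34.890)² = 21.4603086367²
eq3: (x + 29.460)² + (y − 30.358)² = 42.0683224210²
eq2−eq3, eq2−eq1 (x²,y² cancel):
  -120.982·x − 9.064·y = -1699.934202
  -46.540·x − 138.038·y = -6342.849797
det = -120.982·-138.038 − -9.064·-46.540 = 16278.274756
x = (-1699.934202·-138.038 − -9.064·-6342.849797) / 16278.274756 = 10.883458
y = (-120.982·-6342.849797 − -1699.934202·-46.540) / 16278.274756 = 42.280630
|P − Q| = √((10.883458 − -36.456)² + (42.280630 − 42.361)²) = 47.339527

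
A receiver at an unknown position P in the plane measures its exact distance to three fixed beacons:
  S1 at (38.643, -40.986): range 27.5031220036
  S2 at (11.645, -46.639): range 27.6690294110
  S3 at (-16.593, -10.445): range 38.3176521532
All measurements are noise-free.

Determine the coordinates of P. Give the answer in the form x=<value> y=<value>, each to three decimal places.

eq1: (x − 38.643)² + (y + 40.986)² = 27.5031220036²
eq2: (x − 11.645)² + (y + 46.639)² = 27.6690294110²
eq3: (x + 16.593)² + (y + 10.445)² = 38.3176521532²
eq2−eq1, eq2−eq3 (x²,y² cancel):
  53.996·x + 11.306·y = 871.484768
  -56.476·x + 72.388·y = -2629.043950
det = 53.996·72.388 − 11.306·-56.476 = 4547.180104
x = (871.484768·72.388 − 11.306·-2629.043950) / 4547.180104 = 20.410234
y = (53.996·-2629.043950 − 871.484768·-56.476) / 4547.180104 = -20.395032

x=20.410 y=-20.395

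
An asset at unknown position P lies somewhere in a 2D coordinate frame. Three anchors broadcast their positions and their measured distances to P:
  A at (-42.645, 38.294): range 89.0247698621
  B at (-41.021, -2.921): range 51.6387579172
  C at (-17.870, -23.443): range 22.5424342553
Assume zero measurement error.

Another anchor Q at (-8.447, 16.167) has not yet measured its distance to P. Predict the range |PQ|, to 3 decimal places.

61.112

eq1: (x + 42.645)² + (y − 38.294)² = 89.0247698621²
eq2: (x + 41.021)² + (y + 2.921)² = 51.6387579172²
eq3: (x + 17.870)² + (y + 23.443)² = 22.5424342553²
eq2−eq1, eq2−eq3 (x²,y² cancel):
  -3.248·x + 82.430·y = -3665.076551
  46.302·x − 41.044·y = 1336.056444
det = -3.248·-41.044 − 82.430·46.302 = -3683.362948
x = (-3665.076551·-41.044 − 82.430·1336.056444) / -3683.362948 = -10.940619
y = (-3.248·1336.056444 − -3665.076551·46.302) / -3683.362948 = -44.893991
|P − Q| = √((-10.940619 − -8.447)² + (-44.893991 − 16.167)²) = 61.111887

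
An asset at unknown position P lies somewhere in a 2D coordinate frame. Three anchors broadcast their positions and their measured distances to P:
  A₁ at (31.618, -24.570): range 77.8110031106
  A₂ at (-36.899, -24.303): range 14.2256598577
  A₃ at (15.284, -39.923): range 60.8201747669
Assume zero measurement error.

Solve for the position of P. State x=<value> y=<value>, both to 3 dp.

x=-45.391 y=-35.716

eq1: (x − 31.618)² + (y + 24.570)² = 77.8110031106²
eq2: (x + 36.899)² + (y + 24.303)² = 14.2256598577²
eq3: (x − 15.284)² + (y + 39.923)² = 60.8201747669²
eq3−eq1, eq3−eq2 (x²,y² cancel):
  32.668·x + 30.706·y = -2579.522307
  -104.366·x + 31.240·y = 3621.449685
det = 32.668·31.240 − 30.706·-104.366 = 4225.210716
x = (-2579.522307·31.240 − 30.706·3621.449685) / 4225.210716 = -45.390520
y = (32.668·3621.449685 − -2579.522307·-104.366) / 4225.210716 = -35.716303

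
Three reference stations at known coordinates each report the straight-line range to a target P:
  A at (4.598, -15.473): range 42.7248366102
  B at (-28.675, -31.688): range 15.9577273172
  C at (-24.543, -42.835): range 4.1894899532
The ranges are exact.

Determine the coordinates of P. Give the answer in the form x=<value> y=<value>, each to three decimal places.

x=-24.224 y=-47.012

eq1: (x − 4.598)² + (y + 15.473)² = 42.7248366102²
eq2: (x + 28.675)² + (y + 31.688)² = 15.9577273172²
eq3: (x + 24.543)² + (y + 42.835)² = 4.1894899532²
eq3−eq1, eq3−eq2 (x²,y² cancel):
  58.282·x + 54.724·y = -3984.500578
  -8.264·x + 22.294·y = -847.908340
det = 58.282·22.294 − 54.724·-8.264 = 1751.578044
x = (-3984.500578·22.294 − 54.724·-847.908340) / 1751.578044 = -24.223597
y = (58.282·-847.908340 − -3984.500578·-8.264) / 1751.578044 = -47.012297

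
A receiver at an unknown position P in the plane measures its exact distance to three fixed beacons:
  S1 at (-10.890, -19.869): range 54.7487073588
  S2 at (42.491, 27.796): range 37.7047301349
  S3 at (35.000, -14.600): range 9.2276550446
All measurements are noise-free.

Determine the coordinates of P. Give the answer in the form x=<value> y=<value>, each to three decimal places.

eq1: (x + 10.890)² + (y + 19.869)² = 54.7487073588²
eq2: (x − 42.491)² + (y − 27.796)² = 37.7047301349²
eq3: (x − 35.000)² + (y + 14.600)² = 9.2276550446²
eq3−eq2, eq3−eq1 (x²,y² cancel):
  14.982·x + 84.792·y = -196.554360
  -91.780·x − 10.538·y = -3837.062079
det = 14.982·-10.538 − 84.792·-91.780 = 7624.329444
x = (-196.554360·-10.538 − 84.792·-3837.062079) / 7624.329444 = 42.944558
y = (14.982·-3837.062079 − -196.554360·-91.780) / 7624.329444 = -9.906002

x=42.945 y=-9.906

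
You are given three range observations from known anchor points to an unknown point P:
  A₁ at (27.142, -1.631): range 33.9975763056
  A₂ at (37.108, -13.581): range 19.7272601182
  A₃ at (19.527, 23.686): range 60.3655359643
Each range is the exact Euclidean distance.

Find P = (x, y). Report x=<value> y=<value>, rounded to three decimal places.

x=40.032 y=-33.090

eq1: (x − 27.142)² + (y + 1.631)² = 33.9975763056²
eq2: (x − 37.108)² + (y + 13.581)² = 19.7272601182²
eq3: (x − 19.527)² + (y − 23.686)² = 60.3655359643²
eq3−eq2, eq3−eq1 (x²,y² cancel):
  35.162·x − 74.534·y = 3873.950040
  15.230·x − 50.634·y = 2285.180738
det = 35.162·-50.634 − -74.534·15.230 = -645.239888
x = (3873.950040·-50.634 − -74.534·2285.180738) / -645.239888 = 40.031507
y = (35.162·2285.180738 − 3873.950040·15.230) / -645.239888 = -33.090431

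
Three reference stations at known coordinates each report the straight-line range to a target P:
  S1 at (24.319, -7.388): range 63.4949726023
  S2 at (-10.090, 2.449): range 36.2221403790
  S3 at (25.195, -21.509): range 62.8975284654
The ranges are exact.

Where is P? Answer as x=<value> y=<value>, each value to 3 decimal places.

x=-37.700 y=-20.997

eq1: (x − 24.319)² + (y + 7.388)² = 63.4949726023²
eq2: (x + 10.090)² + (y − 2.449)² = 36.2221403790²
eq3: (x − 25.195)² + (y + 21.509)² = 62.8975284654²
eq2−eq1, eq2−eq3 (x²,y² cancel):
  68.818·x − 19.674·y = -2181.377488
  70.570·x − 47.916·y = -1654.436228
det = 68.818·-47.916 − -19.674·70.570 = -1909.089108
x = (-2181.377488·-47.916 − -19.674·-1654.436228) / -1909.089108 = -37.700443
y = (68.818·-1654.436228 − -2181.377488·70.570) / -1909.089108 = -20.996829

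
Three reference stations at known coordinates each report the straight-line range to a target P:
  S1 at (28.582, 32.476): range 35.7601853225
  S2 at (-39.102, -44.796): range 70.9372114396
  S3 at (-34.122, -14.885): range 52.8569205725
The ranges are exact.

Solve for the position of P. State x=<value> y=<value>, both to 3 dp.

x=16.972 y=-1.347

eq1: (x − 28.582)² + (y − 32.476)² = 35.7601853225²
eq2: (x + 39.102)² + (y + 44.796)² = 70.9372114396²
eq3: (x + 34.122)² + (y + 14.885)² = 52.8569205725²
eq3−eq2, eq3−eq1 (x²,y² cancel):
  -9.960·x − 59.822·y = -88.460003
  125.408·x + 94.722·y = 2000.810389
det = -9.960·94.722 − -59.822·125.408 = 6558.726256
x = (-88.460003·94.722 − -59.822·2000.810389) / 6558.726256 = 16.971797
y = (-9.960·2000.810389 − -88.460003·125.408) / 6558.726256 = -1.346981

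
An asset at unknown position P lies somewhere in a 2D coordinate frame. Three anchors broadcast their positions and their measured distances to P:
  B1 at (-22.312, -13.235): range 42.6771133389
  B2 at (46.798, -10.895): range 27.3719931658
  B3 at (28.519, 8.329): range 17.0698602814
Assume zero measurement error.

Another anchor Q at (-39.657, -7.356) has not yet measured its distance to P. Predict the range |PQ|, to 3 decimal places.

59.472

eq1: (x + 22.312)² + (y + 13.235)² = 42.6771133389²
eq2: (x − 46.798)² + (y + 10.895)² = 27.3719931658²
eq3: (x − 28.519)² + (y − 8.329)² = 17.0698602814²
eq1−eq3, eq1−eq2 (x²,y² cancel):
  101.662·x + 43.128·y = 1739.670906
  138.220·x + 4.680·y = 2707.873253
det = 101.662·4.680 − 43.128·138.220 = -5485.374000
x = (1739.670906·4.680 − 43.128·2707.873253) / -5485.374000 = 19.806033
y = (101.662·2707.873253 − 1739.670906·138.220) / -5485.374000 = -6.349703
|P − Q| = √((19.806033 − -39.657)² + (-6.349703 − -7.356)²) = 59.471547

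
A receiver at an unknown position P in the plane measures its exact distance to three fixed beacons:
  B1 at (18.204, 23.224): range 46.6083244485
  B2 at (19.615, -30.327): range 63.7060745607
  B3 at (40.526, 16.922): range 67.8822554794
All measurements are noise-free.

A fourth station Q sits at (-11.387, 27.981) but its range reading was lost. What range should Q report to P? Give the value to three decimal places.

eq1: (x − 18.204)² + (y − 23.224)² = 46.6083244485²
eq2: (x − 19.615)² + (y + 30.327)² = 63.7060745607²
eq3: (x − 40.526)² + (y − 16.922)² = 67.8822554794²
eq2−eq3, eq2−eq1 (x²,y² cancel):
  41.822·x + 94.498·y = 74.698933
  -2.822·x + 107.102·y = 1452.392666
det = 41.822·107.102 − 94.498·-2.822 = 4745.893200
x = (74.698933·107.102 − 94.498·1452.392666) / 4745.893200 = -27.233608
y = (41.822·1452.392666 − 74.698933·-2.822) / 4745.893200 = 12.843266
|P − Q| = √((-27.233608 − -11.387)² + (12.843266 − 27.981)²) = 21.914972

21.915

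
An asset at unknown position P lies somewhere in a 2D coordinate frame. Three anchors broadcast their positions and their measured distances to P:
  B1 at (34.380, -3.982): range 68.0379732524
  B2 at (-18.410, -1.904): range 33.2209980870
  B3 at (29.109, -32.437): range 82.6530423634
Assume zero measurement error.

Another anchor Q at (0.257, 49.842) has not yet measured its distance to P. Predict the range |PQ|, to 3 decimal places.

30.881

eq1: (x − 34.380)² + (y + 3.982)² = 68.0379732524²
eq2: (x + 18.410)² + (y + 1.904)² = 33.2209980870²
eq3: (x − 29.109)² + (y + 32.437)² = 82.6530423634²
eq3−eq2, eq3−eq1 (x²,y² cancel):
  -95.038·x + 61.066·y = 4170.951164
  10.542·x + 56.910·y = 1500.707482
det = -95.038·56.910 − 61.066·10.542 = -6052.370352
x = (4170.951164·56.910 − 61.066·1500.707482) / -6052.370352 = -24.077612
y = (-95.038·1500.707482 − 4170.951164·10.542) / -6052.370352 = 30.829971
|P − Q| = √((-24.077612 − 0.257)² + (30.829971 − 49.842)²) = 30.880910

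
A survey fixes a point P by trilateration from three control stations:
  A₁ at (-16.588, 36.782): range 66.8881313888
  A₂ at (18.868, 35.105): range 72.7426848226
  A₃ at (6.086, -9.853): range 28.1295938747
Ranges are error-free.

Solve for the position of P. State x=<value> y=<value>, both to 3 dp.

eq1: (x + 16.588)² + (y − 36.782)² = 66.8881313888²
eq2: (x − 18.868)² + (y − 35.105)² = 72.7426848226²
eq3: (x − 6.086)² + (y + 9.853)² = 28.1295938747²
eq1−eq2, eq1−eq3 (x²,y² cancel):
  70.912·x − 3.354·y = -857.190894
  45.348·x − 93.270·y = 2188.791806
det = 70.912·-93.270 − -3.354·45.348 = -6461.865048
x = (-857.190894·-93.270 − -3.354·2188.791806) / -6461.865048 = -13.508701
y = (70.912·2188.791806 − -857.190894·45.348) / -6461.865048 = -30.035214

x=-13.509 y=-30.035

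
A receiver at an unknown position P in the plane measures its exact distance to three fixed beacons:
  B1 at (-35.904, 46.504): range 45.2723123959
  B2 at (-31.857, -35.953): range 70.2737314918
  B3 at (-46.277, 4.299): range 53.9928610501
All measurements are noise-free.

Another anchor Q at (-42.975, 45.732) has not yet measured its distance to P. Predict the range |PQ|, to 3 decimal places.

51.255

eq1: (x + 35.904)² + (y − 46.504)² = 45.2723123959²
eq2: (x + 31.857)² + (y + 35.953)² = 70.2737314918²
eq3: (x + 46.277)² + (y − 4.299)² = 53.9928610501²
eq3−eq2, eq3−eq1 (x²,y² cancel):
  28.840·x − 80.504·y = -1875.723765
  20.746·x + 84.410·y = 2157.323877
det = 28.840·84.410 − -80.504·20.746 = 4104.520384
x = (-1875.723765·84.410 − -80.504·2157.323877) / 4104.520384 = 3.738161
y = (28.840·2157.323877 − -1875.723765·20.746) / 4104.520384 = 24.638929
|P − Q| = √((3.738161 − -42.975)² + (24.638929 − 45.732)²) = 51.254630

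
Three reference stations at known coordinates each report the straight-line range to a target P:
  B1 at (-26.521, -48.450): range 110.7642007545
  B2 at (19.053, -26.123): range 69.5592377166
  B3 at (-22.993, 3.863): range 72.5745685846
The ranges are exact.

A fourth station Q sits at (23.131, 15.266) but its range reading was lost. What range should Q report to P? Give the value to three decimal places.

eq1: (x + 26.521)² + (y + 48.450)² = 110.7642007545²
eq2: (x − 19.053)² + (y + 26.123)² = 69.5592377166²
eq3: (x + 22.993)² + (y − 3.863)² = 72.5745685846²
eq3−eq2, eq3−eq1 (x²,y² cancel):
  84.092·x − 59.972·y = 930.407574
  -7.056·x − 104.626·y = -4494.475041
det = 84.092·-104.626 − -59.972·-7.056 = -9221.372024
x = (930.407574·-104.626 − -59.972·-4494.475041) / -9221.372024 = 39.786648
y = (84.092·-4494.475041 − 930.407574·-7.056) / -9221.372024 = 40.274315
|P − Q| = √((39.786648 − 23.131)² + (40.274315 − 15.266)²) = 30.047070

30.047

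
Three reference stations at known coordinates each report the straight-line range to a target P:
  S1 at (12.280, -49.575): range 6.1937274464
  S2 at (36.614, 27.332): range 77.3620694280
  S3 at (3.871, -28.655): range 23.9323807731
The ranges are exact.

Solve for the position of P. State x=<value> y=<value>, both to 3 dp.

x=18.217 y=-47.811

eq1: (x − 12.280)² + (y + 49.575)² = 6.1937274464²
eq2: (x − 36.614)² + (y − 27.332)² = 77.3620694280²
eq3: (x − 3.871)² + (y + 28.655)² = 23.9323807731²
eq3−eq1, eq3−eq2 (x²,y² cancel):
  16.818·x − 41.840·y = 2306.781949
  65.486·x + 111.974·y = -4160.601383
det = 16.818·111.974 − -41.840·65.486 = 4623.112972
x = (2306.781949·111.974 − -41.840·-4160.601383) / 4623.112972 = 18.217171
y = (16.818·-4160.601383 − 2306.781949·65.486) / 4623.112972 = -47.810840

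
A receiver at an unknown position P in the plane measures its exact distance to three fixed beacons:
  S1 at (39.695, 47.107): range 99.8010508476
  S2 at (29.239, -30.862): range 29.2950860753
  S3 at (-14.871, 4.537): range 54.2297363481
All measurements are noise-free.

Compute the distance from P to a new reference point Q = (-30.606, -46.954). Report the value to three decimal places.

34.894

eq1: (x − 39.695)² + (y − 47.107)² = 99.8010508476²
eq2: (x − 29.239)² + (y + 30.862)² = 29.2950860753²
eq3: (x + 14.871)² + (y − 4.537)² = 54.2297363481²
eq3−eq2, eq3−eq1 (x²,y² cancel):
  88.220·x − 70.798·y = 3648.313391
  109.132·x + 85.140·y = -3466.353982
det = 88.220·85.140 − -70.798·109.132 = 15237.378136
x = (3648.313391·85.140 − -70.798·-3466.353982) / 15237.378136 = 4.279376
y = (88.220·-3466.353982 − 3648.313391·109.132) / 15237.378136 = -46.198859
|P − Q| = √((4.279376 − -30.606)² + (-46.198859 − -46.954)²) = 34.893548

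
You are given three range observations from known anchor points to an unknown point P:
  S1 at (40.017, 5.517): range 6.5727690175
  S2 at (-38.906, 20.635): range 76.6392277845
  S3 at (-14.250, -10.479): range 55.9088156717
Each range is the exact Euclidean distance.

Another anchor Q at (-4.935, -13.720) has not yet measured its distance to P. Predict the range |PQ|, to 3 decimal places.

eq1: (x − 40.017)² + (y − 5.517)² = 6.5727690175²
eq2: (x + 38.906)² + (y − 20.635)² = 76.6392277845²
eq3: (x + 14.250)² + (y + 10.479)² = 55.9088156717²
eq3−eq1, eq3−eq2 (x²,y² cancel):
  108.534·x + 31.992·y = 4401.520014
  -49.312·x + 62.228·y = -1121.167446
det = 108.534·62.228 − 31.992·-49.312 = 8331.443256
x = (4401.520014·62.228 − 31.992·-1121.167446) / 8331.443256 = 37.180374
y = (108.534·-1121.167446 − 4401.520014·-49.312) / 8331.443256 = 11.446152
|P − Q| = √((37.180374 − -4.935)² + (11.446152 − -13.720)²) = 49.061593

49.062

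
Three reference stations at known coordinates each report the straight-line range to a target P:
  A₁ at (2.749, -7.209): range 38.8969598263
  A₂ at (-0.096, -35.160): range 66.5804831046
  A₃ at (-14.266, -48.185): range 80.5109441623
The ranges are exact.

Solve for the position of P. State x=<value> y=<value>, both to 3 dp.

eq1: (x − 2.749)² + (y + 7.209)² = 38.8969598263²
eq2: (x + 0.096)² + (y + 35.160)² = 66.5804831046²
eq3: (x + 14.266)² + (y + 48.185)² = 80.5109441623²
eq3−eq2, eq3−eq1 (x²,y² cancel):
  28.340·x + 26.050·y = 759.973234
  34.030·x + 81.952·y = 2503.252347
det = 28.340·81.952 − 26.050·34.030 = 1436.038180
x = (759.973234·81.952 − 26.050·2503.252347) / 1436.038180 = -2.039220
y = (28.340·2503.252347 − 759.973234·34.030) / 1436.038180 = 31.392120

x=-2.039 y=31.392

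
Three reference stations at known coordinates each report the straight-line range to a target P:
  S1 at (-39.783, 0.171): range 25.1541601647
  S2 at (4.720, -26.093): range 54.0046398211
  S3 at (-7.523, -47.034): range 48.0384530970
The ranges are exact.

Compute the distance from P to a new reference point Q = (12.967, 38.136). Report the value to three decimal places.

87.301

eq1: (x + 39.783)² + (y − 0.171)² = 25.1541601647²
eq2: (x − 4.720)² + (y + 26.093)² = 54.0046398211²
eq3: (x + 7.523)² + (y + 47.034)² = 48.0384530970²
eq1−eq2, eq1−eq3 (x²,y² cancel):
  89.006·x − 52.528·y = -3163.362630
  64.520·x − 94.410·y = -988.884847
det = 89.006·-94.410 − -52.528·64.520 = -5013.949900
x = (-3163.362630·-94.410 − -52.528·-988.884847) / -5013.949900 = -49.204505
y = (89.006·-988.884847 − -3163.362630·64.520) / -5013.949900 = -23.152101
|P − Q| = √((-49.204505 − 12.967)² + (-23.152101 − 38.136)²) = 87.301359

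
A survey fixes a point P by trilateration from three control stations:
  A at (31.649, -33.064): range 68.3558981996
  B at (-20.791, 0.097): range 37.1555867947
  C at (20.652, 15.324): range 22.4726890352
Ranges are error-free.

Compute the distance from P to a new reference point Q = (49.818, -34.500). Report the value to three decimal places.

78.954

eq1: (x − 31.649)² + (y + 33.064)² = 68.3558981996²
eq2: (x + 20.791)² + (y − 0.097)² = 37.1555867947²
eq3: (x − 20.652)² + (y − 15.324)² = 22.4726890352²
eq3−eq1, eq3−eq2 (x²,y² cancel):
  21.994·x − 96.776·y = -2733.949849
  -82.886·x − 30.454·y = -1104.570868
det = 21.994·-30.454 − -96.776·-82.886 = -8691.180812
x = (-2733.949849·-30.454 − -96.776·-1104.570868) / -8691.180812 = 2.719566
y = (21.994·-1104.570868 − -2733.949849·-82.886) / -8691.180812 = 28.868356
|P − Q| = √((2.719566 − 49.818)² + (28.868356 − -34.500)²) = 78.954487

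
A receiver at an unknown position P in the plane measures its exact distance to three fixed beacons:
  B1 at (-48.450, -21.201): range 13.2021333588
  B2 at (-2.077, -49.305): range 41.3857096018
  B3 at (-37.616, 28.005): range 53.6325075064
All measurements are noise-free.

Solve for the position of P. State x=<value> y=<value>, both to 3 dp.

eq1: (x + 48.450)² + (y + 21.201)² = 13.2021333588²
eq2: (x + 2.077)² + (y + 49.305)² = 41.3857096018²
eq3: (x + 37.616)² + (y − 28.005)² = 53.6325075064²
eq2−eq1, eq2−eq3 (x²,y² cancel):
  -92.746·x + 56.208·y = 1900.068581
  -71.078·x + 154.620·y = -1399.722375
det = -92.746·154.620 − 56.208·-71.078 = -10345.234296
x = (1900.068581·154.620 − 56.208·-1399.722375) / -10345.234296 = -36.003457
y = (-92.746·-1399.722375 − 1900.068581·-71.078) / -10345.234296 = -25.603260

x=-36.003 y=-25.603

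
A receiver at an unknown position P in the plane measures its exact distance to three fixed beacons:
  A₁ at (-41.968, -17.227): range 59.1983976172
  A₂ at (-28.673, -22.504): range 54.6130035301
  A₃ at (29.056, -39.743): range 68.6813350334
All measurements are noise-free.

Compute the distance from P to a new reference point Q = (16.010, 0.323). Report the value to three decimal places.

eq1: (x + 41.968)² + (y + 17.227)² = 59.1983976172²
eq2: (x + 28.673)² + (y + 22.504)² = 54.6130035301²
eq3: (x − 29.056)² + (y + 39.743)² = 68.6813350334²
eq2−eq3, eq2−eq1 (x²,y² cancel):
  115.458·x − 34.478·y = -639.359387
  -26.590·x + 10.554·y = 207.641482
det = 115.458·10.554 − -34.478·-26.590 = 301.773712
x = (-639.359387·10.554 − -34.478·207.641482) / 301.773712 = 1.362823
y = (115.458·207.641482 − -639.359387·-26.590) / 301.773712 = 23.107726
|P − Q| = √((1.362823 − 16.010)² + (23.107726 − 0.323)²) = 27.086593

27.087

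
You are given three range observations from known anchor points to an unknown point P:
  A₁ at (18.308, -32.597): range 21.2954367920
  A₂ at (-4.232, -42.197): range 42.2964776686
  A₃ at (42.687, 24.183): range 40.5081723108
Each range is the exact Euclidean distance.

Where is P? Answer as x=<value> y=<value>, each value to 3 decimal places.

x=26.193 y=-12.815

eq1: (x − 18.308)² + (y + 32.597)² = 21.2954367920²
eq2: (x + 4.232)² + (y + 42.197)² = 42.2964776686²
eq3: (x − 42.687)² + (y − 24.183)² = 40.5081723108²
eq2−eq3, eq2−eq1 (x²,y² cancel):
  93.838·x + 132.760·y = 756.580824
  45.080·x + 19.200·y = 934.747035
det = 93.838·19.200 − 132.760·45.080 = -4183.131200
x = (756.580824·19.200 − 132.760·934.747035) / -4183.131200 = 26.193456
y = (93.838·934.747035 − 756.580824·45.080) / -4183.131200 = -12.815311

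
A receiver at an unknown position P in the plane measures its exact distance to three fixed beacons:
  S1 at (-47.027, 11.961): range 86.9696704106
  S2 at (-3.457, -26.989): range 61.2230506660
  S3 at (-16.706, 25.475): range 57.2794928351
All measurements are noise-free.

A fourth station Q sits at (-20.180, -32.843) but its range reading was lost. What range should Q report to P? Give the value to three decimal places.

eq1: (x + 47.027)² + (y − 11.961)² = 86.9696704106²
eq2: (x + 3.457)² + (y + 26.989)² = 61.2230506660²
eq3: (x + 16.706)² + (y − 25.475)² = 57.2794928351²
eq1−eq3, eq1−eq2 (x²,y² cancel):
  60.642·x + 27.028·y = 2856.245083
  87.140·x − 77.900·y = 2201.214358
det = 60.642·-77.900 − 27.028·87.140 = -7079.231720
x = (2856.245083·-77.900 − 27.028·2201.214358) / -7079.231720 = 39.834254
y = (60.642·2201.214358 − 2856.245083·87.140) / -7079.231720 = 16.302215
|P − Q| = √((39.834254 − -20.180)² + (16.302215 − -32.843)²) = 77.569084

77.569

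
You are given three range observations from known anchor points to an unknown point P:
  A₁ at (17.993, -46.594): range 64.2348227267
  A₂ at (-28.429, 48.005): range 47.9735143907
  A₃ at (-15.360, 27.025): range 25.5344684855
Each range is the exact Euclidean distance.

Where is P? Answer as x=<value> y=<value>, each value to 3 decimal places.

eq1: (x − 17.993)² + (y + 46.594)² = 64.2348227267²
eq2: (x + 28.429)² + (y − 48.005)² = 47.9735143907²
eq3: (x + 15.360)² + (y − 27.025)² = 25.5344684855²
eq1−eq3, eq1−eq2 (x²,y² cancel):
  -66.706·x + 147.238·y = 1945.634710
  -92.844·x + 189.198·y = 2442.593549
det = -66.706·189.198 − 147.238·-92.844 = 1049.523084
x = (1945.634710·189.198 − 147.238·2442.593549) / 1049.523084 = 8.068052
y = (-66.706·2442.593549 − 1945.634710·-92.844) / 1049.523084 = 16.869437

x=8.068 y=16.869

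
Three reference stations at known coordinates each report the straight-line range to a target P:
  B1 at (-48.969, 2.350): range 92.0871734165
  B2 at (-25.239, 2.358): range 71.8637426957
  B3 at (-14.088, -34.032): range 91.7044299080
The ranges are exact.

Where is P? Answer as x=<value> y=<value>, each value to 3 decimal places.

x=32.744 y=44.813

eq1: (x + 48.969)² + (y − 2.350)² = 92.0871734165²
eq2: (x + 25.239)² + (y − 2.358)² = 71.8637426957²
eq3: (x + 14.088)² + (y + 34.032)² = 91.7044299080²
eq2−eq3, eq2−eq1 (x²,y² cancel):
  22.302·x − 72.780·y = -2531.223468
  -47.460·x − 0.016·y = -1554.731818
det = 22.302·-0.016 − -72.780·-47.460 = -3454.495632
x = (-2531.223468·-0.016 − -72.780·-1554.731818) / -3454.495632 = 32.743675
y = (22.302·-1554.731818 − -2531.223468·-47.460) / -3454.495632 = 44.812763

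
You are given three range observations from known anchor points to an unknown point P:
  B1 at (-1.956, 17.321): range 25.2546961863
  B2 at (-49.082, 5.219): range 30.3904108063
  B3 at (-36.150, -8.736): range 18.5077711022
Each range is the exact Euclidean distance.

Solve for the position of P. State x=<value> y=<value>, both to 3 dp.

eq1: (x + 1.956)² + (y − 17.321)² = 25.2546961863²
eq2: (x + 49.082)² + (y − 5.219)² = 30.3904108063²
eq3: (x + 36.150)² + (y + 8.736)² = 18.5077711022²
eq2−eq1, eq2−eq3 (x²,y² cancel):
  94.252·x + 24.204·y = -1846.660318
  25.864·x − 27.910·y = -472.101011
det = 94.252·-27.910 − 24.204·25.864 = -3256.585576
x = (-1846.660318·-27.910 − 24.204·-472.101011) / -3256.585576 = -19.335289
y = (94.252·-472.101011 − -1846.660318·25.864) / -3256.585576 = -1.002755

x=-19.335 y=-1.003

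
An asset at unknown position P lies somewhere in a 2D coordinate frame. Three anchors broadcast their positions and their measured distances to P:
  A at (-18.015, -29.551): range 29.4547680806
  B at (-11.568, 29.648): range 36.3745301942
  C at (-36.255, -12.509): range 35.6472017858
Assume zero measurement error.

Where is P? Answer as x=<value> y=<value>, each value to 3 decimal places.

x=-1.352 y=-5.262

eq1: (x + 18.015)² + (y + 29.551)² = 29.4547680806²
eq2: (x + 11.568)² + (y − 29.648)² = 36.3745301942²
eq3: (x + 36.255)² + (y + 12.509)² = 35.6472017858²
eq2−eq1, eq2−eq3 (x²,y² cancel):
  -12.894·x − 118.398·y = 640.502382
  -49.374·x − 84.314·y = 510.461030
det = -12.894·-84.314 − -118.398·-49.374 = -4758.638136
x = (640.502382·-84.314 − -118.398·510.461030) / -4758.638136 = -1.352119
y = (-12.894·510.461030 − 640.502382·-49.374) / -4758.638136 = -5.262489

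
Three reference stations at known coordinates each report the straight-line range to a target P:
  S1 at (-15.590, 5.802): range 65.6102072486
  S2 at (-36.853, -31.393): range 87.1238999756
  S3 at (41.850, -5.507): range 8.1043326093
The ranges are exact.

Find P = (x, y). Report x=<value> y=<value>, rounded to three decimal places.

x=47.842 y=-10.964

eq1: (x + 15.590)² + (y − 5.802)² = 65.6102072486²
eq2: (x + 36.853)² + (y + 31.393)² = 87.1238999756²
eq3: (x − 41.850)² + (y + 5.507)² = 8.1043326093²
eq3−eq1, eq3−eq2 (x²,y² cancel):
  -114.880·x + 22.618·y = -5744.057333
  -157.406·x − 51.772·y = -6962.979231
det = -114.880·-51.772 − 22.618·-157.406 = 9507.776268
x = (-5744.057333·-51.772 − 22.618·-6962.979231) / 9507.776268 = 47.841891
y = (-114.880·-6962.979231 − -5744.057333·-157.406) / 9507.776268 = -10.963871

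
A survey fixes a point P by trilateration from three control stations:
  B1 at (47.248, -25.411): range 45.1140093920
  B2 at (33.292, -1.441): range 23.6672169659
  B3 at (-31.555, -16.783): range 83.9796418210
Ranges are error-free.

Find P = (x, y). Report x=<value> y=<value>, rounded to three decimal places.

eq1: (x − 47.248)² + (y + 25.411)² = 45.1140093920²
eq2: (x − 33.292)² + (y + 1.441)² = 23.6672169659²
eq3: (x + 31.555)² + (y + 16.783)² = 83.9796418210²
eq3−eq2, eq3−eq1 (x²,y² cancel):
  129.694·x + 30.684·y = 6325.489712
  157.606·x − 17.256·y = 6618.011708
det = 129.694·-17.256 − 30.684·157.606 = -7073.982168
x = (6325.489712·-17.256 − 30.684·6618.011708) / -7073.982168 = 44.136346
y = (129.694·6618.011708 − 6325.489712·157.606) / -7073.982168 = 19.595571

x=44.136 y=19.596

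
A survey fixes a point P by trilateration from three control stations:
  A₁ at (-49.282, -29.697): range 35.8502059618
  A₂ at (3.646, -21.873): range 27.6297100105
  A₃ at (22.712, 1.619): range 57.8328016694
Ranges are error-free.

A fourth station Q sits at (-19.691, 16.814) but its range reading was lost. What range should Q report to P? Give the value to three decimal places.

eq1: (x + 49.282)² + (y + 29.697)² = 35.8502059618²
eq2: (x − 3.646)² + (y + 21.873)² = 27.6297100105²
eq3: (x − 22.712)² + (y − 1.619)² = 57.8328016694²
eq1−eq2, eq1−eq3 (x²,y² cancel):
  105.856·x + 15.648·y = -2297.069496
  143.988·x + 62.632·y = -4851.566909
det = 105.856·62.632 − 15.648·143.988 = 4376.848768
x = (-2297.069496·62.632 − 15.648·-4851.566909) / 4376.848768 = -15.525494
y = (105.856·-4851.566909 − -2297.069496·143.988) / 4376.848768 = -41.769098
|P − Q| = √((-15.525494 − -19.691)² + (-41.769098 − 16.814)²) = 58.731004

58.731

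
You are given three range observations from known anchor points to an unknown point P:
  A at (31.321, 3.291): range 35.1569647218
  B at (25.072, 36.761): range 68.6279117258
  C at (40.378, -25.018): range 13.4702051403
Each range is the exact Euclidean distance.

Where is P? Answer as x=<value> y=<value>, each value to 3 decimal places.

eq1: (x − 31.321)² + (y − 3.291)² = 35.1569647218²
eq2: (x − 25.072)² + (y − 36.761)² = 68.6279117258²
eq3: (x − 40.378)² + (y + 25.018)² = 13.4702051403²
eq3−eq2, eq3−eq1 (x²,y² cancel):
  -30.612·x + 123.558·y = -4804.650744
  -18.114·x + 56.618·y = -2319.013228
det = -30.612·56.618 − 123.558·-18.114 = 504.939396
x = (-4804.650744·56.618 − 123.558·-2319.013228) / 504.939396 = 28.722101
y = (-30.612·-2319.013228 − -4804.650744·-18.114) / 504.939396 = -31.769774

x=28.722 y=-31.770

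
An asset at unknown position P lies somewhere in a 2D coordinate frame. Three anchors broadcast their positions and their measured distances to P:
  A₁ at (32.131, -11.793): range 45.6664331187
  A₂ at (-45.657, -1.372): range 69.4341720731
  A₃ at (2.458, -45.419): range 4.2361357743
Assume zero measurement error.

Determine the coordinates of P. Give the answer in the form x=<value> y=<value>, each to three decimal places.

x=5.184 y=-48.661

eq1: (x − 32.131)² + (y + 11.793)² = 45.6664331187²
eq2: (x + 45.657)² + (y + 1.372)² = 69.4341720731²
eq3: (x − 2.458)² + (y + 45.419)² = 4.2361357743²
eq3−eq1, eq3−eq2 (x²,y² cancel):
  59.346·x + 67.252·y = -2964.929582
  -96.230·x + 88.094·y = -4785.642697
det = 59.346·88.094 − 67.252·-96.230 = 11699.686484
x = (-2964.929582·88.094 − 67.252·-4785.642697) / 11699.686484 = 5.184031
y = (59.346·-4785.642697 − -2964.929582·-96.230) / 11699.686484 = -48.661468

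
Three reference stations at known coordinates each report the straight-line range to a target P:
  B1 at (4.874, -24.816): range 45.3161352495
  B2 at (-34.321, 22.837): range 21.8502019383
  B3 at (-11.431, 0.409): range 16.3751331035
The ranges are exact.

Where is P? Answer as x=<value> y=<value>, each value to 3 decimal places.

eq1: (x − 4.874)² + (y + 24.816)² = 45.3161352495²
eq2: (x + 34.321)² + (y − 22.837)² = 21.8502019383²
eq3: (x + 11.431)² + (y − 0.409)² = 16.3751331035²
eq2−eq1, eq2−eq3 (x²,y² cancel):
  78.390·x − 95.306·y = -2635.990667
  45.780·x − 44.856·y = -1359.338227
det = 78.390·-44.856 − -95.306·45.780 = 846.846840
x = (-2635.990667·-44.856 − -95.306·-1359.338227) / 846.846840 = -13.359077
y = (78.390·-1359.338227 − -2635.990667·45.780) / 846.846840 = 16.670227

x=-13.359 y=16.670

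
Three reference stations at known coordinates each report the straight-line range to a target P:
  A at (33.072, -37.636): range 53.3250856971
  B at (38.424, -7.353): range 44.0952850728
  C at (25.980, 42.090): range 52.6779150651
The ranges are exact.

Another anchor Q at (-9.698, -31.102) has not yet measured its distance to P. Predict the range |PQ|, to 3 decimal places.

31.016

eq1: (x − 33.072)² + (y + 37.636)² = 53.3250856971²
eq2: (x − 38.424)² + (y + 7.353)² = 44.0952850728²
eq3: (x − 25.980)² + (y − 42.090)² = 52.6779150651²
eq1−eq3, eq1−eq2 (x²,y² cancel):
  -14.184·x + 159.452·y = 4.904849
  10.704·x + 60.566·y = -80.584696
det = -14.184·60.566 − 159.452·10.704 = -2565.842352
x = (4.904849·60.566 − 159.452·-80.584696) / -2565.842352 = -5.123642
y = (-14.184·-80.584696 − 4.904849·10.704) / -2565.842352 = -0.425011
|P − Q| = √((-5.123642 − -9.698)² + (-0.425011 − -31.102)²) = 31.016163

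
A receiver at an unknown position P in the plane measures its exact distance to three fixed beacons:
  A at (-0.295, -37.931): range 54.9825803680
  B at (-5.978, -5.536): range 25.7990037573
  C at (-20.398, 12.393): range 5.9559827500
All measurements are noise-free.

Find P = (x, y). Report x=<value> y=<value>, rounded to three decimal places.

x=-26.086 y=10.627

eq1: (x + 0.295)² + (y + 37.931)² = 54.9825803680²
eq2: (x + 5.978)² + (y + 5.536)² = 25.7990037573²
eq3: (x + 20.398)² + (y − 12.393)² = 5.9559827500²
eq1−eq3, eq1−eq2 (x²,y² cancel):
  -40.206·x + 100.648·y = 2118.427480
  -11.366·x + 64.790·y = 985.031543
det = -40.206·64.790 − 100.648·-11.366 = -1460.981572
x = (2118.427480·64.790 − 100.648·985.031543) / -1460.981572 = -26.086203
y = (-40.206·985.031543 − 2118.427480·-11.366) / -1460.981572 = 10.627192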